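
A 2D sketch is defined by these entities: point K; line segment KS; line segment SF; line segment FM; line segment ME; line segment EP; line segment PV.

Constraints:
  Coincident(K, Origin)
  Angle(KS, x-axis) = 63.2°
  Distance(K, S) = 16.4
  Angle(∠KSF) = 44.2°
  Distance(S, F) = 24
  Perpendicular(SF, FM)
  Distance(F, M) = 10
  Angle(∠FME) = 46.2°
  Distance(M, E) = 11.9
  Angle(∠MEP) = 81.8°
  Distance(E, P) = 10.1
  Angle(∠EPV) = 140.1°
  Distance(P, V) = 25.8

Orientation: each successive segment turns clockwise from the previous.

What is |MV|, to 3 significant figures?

28.6

K is at the origin; KS runs at 63.2° with length 16.4, so S = (7.39, 14.6). ∠KSF = 44.2° gives SF at -72.6° from the x-axis; with |SF| = 24.0, F = (14.6, -8.26). The perpendicularity gives FM at right angles to SF, so FM runs at -163°; with |FM| = 10.0, M = (5.03, -11.3). ∠FME = 46.2° gives ME at 63.6° from the x-axis; with |ME| = 11.9, E = (10.3, -0.595). ∠MEP = 81.8° gives EP at -34.6° from the x-axis; with |EP| = 10.1, P = (18.6, -6.33). ∠EPV = 140.1° gives PV at -74.5° from the x-axis; with |PV| = 25.8, V = (25.5, -31.2). Then |MV| = |V − M| = 28.6.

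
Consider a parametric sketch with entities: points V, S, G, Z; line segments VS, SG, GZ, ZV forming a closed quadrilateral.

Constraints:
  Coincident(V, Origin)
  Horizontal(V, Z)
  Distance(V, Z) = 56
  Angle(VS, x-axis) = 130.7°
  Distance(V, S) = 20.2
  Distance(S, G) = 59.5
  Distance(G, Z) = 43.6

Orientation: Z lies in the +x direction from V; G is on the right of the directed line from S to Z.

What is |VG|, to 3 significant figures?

39.3

Checks: |SG| = 59.50 ✓; |GZ| = 43.60 ✓.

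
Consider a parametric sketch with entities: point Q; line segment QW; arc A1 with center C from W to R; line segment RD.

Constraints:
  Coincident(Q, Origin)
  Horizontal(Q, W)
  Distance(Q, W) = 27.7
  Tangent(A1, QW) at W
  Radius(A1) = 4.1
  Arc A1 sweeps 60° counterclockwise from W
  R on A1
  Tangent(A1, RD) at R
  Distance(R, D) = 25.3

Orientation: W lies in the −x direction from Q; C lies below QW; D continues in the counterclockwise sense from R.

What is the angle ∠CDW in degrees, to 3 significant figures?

5.14°

Q is at the origin; QW is horizontal with |QW| = 27.7 and W on the −x side, so W = (-27.7, 0.00). Tangency of A1 to QW means the radius CW is perpendicular to QW, so C = W + (0, -4.1) = (-27.7, -4.10). On A1, W sits at bearing 90° from C; a 60° counterclockwise sweep puts R at bearing 150°, so R = C + 4.1·(cos 150°, sin 150°) = (-31.3, -2.05). A1 meets RD tangentially, so CR is at right angles to RD, so RD runs along (−sin 150°, cos 150°); with |RD| = 25.3, D = (-43.9, -24.0). Then cos ∠CDW = DC·DW / (|DC||DW|), giving 5.14°.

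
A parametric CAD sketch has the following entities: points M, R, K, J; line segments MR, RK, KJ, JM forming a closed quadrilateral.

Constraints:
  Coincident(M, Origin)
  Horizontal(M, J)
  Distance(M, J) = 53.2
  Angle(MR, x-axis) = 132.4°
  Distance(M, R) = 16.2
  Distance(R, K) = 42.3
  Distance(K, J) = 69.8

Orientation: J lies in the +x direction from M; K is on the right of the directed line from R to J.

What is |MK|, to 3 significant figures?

31.8

M is at the origin; M and J share the same y with |MJ| = 53.2 and J in +x, so J = (53.2, 0). MR runs at 132.4° with |MR| = 16.2, so R = (-10.9, 12.0). K is determined by |RK| = 42.3 and |KJ| = 69.8 together: it lies at the intersection of circle(R, 42.3) and circle(J, 69.8). With |RJ| = 65.2, the foot of the radical line on RJ is 8.99 from R and the perpendicular offset is √(42.3² − 8.99²) = 41.3. Taking the right-of-RJ solution: K = (-9.67, -30.3).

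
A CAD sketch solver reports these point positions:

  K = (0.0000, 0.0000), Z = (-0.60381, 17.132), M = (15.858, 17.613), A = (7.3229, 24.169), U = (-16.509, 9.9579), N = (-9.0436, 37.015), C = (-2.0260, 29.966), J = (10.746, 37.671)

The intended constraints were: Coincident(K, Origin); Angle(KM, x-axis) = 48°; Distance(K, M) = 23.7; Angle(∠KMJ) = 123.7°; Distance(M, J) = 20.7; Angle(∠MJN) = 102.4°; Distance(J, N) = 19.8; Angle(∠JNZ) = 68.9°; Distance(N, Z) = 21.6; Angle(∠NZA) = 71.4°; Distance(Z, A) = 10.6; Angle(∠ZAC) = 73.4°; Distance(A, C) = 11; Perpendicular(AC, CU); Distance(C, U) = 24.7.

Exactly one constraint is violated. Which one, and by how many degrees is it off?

Perpendicular(AC, CU) — off by 4.10°.

K = (0.00, 0.00) ✓; KM at 48.00° ✓; |KM| = 23.70 ✓; ∠KMJ = 123.7° ✓; |MJ| = 20.70 ✓; ∠MJN = 102.4° ✓; |JN| = 19.80 ✓; ∠JNZ = 68.90° ✓; |NZ| = 21.60 ✓; ∠NZA = 71.40° ✓; |ZA| = 10.60 ✓; ∠ZAC = 73.40° ✓; |AC| = 11.00 ✓; ∠(AC, CU) = 85.90° ✗; |CU| = 24.70 ✓.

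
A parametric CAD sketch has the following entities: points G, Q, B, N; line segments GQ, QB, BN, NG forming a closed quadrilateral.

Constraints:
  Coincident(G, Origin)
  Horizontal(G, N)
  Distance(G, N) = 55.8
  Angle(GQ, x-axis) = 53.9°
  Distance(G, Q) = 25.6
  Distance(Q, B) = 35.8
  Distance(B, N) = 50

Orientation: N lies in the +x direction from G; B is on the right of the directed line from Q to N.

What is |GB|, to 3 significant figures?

16.4

G is at the origin; GN is horizontal with |GN| = 55.8 and N in +x, so N = (55.8, 0). GQ runs at 53.9° with |GQ| = 25.6, so Q = (15.1, 20.7). B is determined by |QB| = 35.8 and |BN| = 50.0 together: it lies at the intersection of circle(Q, 35.8) and circle(N, 50.0). With |QN| = 45.7, the foot of the radical line on QN is 9.50 from Q and the perpendicular offset is √(35.8² − 9.50²) = 34.5. Taking the right-of-QN solution: B = (7.92, -14.4).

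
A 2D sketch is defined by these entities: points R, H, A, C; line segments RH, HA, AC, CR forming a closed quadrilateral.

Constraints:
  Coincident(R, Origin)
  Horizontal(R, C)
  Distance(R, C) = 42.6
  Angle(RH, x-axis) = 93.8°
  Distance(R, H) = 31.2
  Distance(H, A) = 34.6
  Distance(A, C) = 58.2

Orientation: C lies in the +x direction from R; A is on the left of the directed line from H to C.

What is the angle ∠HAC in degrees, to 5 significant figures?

66.281°

R is at the origin; RC is horizontal with |RC| = 42.6 and C in +x, so C = (42.6, 0). RH runs at 93.8° with |RH| = 31.2, so H = (-2.0677, 31.131). A is determined by |HA| = 34.6 and |AC| = 58.2 together: it lies at the intersection of circle(H, 34.6) and circle(C, 58.2). With |HC| = 54.446, the foot of the radical line on HC is 7.1106 from H and the perpendicular offset is √(34.6² − 7.1106²) = 33.861. Taking the left-of-HC solution: A = (23.127, 54.846).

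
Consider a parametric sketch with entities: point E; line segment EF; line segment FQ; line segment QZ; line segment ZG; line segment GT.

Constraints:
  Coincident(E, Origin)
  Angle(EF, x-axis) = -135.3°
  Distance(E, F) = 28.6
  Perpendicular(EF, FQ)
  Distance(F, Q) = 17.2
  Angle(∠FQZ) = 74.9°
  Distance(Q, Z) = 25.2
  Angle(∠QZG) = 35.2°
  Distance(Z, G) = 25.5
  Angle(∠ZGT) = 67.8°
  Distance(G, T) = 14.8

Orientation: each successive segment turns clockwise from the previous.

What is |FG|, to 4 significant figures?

1.911

∠FQZ = 74.9° gives QZ at 29.60° from the x-axis; with |QZ| = 25.2, Z = (-10.52, 4.556). ∠QZG = 35.2° gives ZG at -115.2° from the x-axis; with |ZG| = 25.5, G = (-21.37, -18.52). Then |FG| = |G − F| = 1.911.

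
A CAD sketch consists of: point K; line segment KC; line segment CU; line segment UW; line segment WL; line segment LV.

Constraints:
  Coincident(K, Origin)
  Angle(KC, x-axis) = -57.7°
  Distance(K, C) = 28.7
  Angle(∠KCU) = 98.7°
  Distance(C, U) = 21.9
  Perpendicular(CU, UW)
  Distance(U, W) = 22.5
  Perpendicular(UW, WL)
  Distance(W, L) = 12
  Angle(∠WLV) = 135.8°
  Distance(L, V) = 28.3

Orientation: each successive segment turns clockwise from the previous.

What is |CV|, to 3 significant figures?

10.8

UW ⟂ WL, so WL runs at 41.0°; with |WL| = 12.0, L = (-6.90, -13.8). ∠WLV = 135.8° gives LV at -3.20° from the x-axis; with |LV| = 28.3, V = (21.4, -15.4). Then |CV| = |V − C| = 10.8.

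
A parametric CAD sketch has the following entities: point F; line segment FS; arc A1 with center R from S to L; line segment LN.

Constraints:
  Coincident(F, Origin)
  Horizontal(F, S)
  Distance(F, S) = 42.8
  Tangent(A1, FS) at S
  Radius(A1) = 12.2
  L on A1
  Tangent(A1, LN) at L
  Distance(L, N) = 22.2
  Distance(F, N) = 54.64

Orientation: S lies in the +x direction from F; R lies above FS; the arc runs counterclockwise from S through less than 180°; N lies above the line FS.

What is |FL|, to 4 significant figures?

56.15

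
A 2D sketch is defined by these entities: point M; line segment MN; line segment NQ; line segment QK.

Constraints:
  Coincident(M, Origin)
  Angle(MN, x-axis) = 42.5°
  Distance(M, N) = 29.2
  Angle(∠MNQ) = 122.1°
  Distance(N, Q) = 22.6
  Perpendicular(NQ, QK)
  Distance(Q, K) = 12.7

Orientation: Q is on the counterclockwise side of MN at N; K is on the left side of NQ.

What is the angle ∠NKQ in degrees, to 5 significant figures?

60.666°

∠MNQ = 122.1°, so NQ runs at 42.5° + (180° − 122.1°) = 100.40° from the x-axis; with |NQ| = 22.6, Q = N + 22.6·(cos 100.40°, sin 100.40°) = (17.449, 41.956). The perpendicularity gives QK at right angles to NQ; with |QK| = 12.7 on the left of NQ, K = Q + 12.7·(-0.98357, -0.18052) = (4.9574, 39.663). Then cos ∠NKQ = KN·KQ / (|KN||KQ|), giving 60.666°.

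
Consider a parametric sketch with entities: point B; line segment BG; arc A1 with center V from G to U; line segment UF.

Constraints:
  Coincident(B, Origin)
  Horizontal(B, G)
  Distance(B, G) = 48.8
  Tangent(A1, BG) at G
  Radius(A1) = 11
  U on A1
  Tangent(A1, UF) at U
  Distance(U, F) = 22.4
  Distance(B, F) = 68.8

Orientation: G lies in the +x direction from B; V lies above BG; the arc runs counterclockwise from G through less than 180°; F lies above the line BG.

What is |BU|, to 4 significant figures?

60.76

Checks: |VU| = 11.00 ✓; ∠(VU, UF) = 90.00° ✓; |UF| = 22.40 ✓; |BF| = 68.80 ✓.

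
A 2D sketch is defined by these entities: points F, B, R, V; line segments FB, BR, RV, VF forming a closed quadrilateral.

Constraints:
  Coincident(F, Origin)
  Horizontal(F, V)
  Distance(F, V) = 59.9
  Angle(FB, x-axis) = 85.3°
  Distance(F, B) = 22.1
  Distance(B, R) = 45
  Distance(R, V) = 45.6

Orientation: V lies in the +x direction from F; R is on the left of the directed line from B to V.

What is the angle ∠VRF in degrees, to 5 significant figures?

68.021°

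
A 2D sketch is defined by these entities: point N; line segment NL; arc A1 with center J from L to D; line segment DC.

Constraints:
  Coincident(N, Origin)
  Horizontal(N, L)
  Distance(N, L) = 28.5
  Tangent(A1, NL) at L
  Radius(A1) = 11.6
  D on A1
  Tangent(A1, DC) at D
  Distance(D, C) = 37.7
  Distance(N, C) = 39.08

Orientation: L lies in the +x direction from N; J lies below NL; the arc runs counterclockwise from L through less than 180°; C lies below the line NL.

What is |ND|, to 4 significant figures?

19.29

N is at the origin; N and L share the same y with |NL| = 28.5 and L on the +x side, so L = (28.50, 0.000). A1 meets NL tangentially, so JL is at right angles to NL, so J = L + (0, -11.6) = (28.50, -11.60). Since JD ⟂ DC (tangency), |JC| = √(11.6² + 37.7²) = 39.44 regardless of where D sits on A1. So C lies on both circle(N, 39.08) and circle(J, 39.44); the below-NL intersection is C = (0.2029, -39.08). D is the foot of the tangent from C: D = (18.33, -6.023).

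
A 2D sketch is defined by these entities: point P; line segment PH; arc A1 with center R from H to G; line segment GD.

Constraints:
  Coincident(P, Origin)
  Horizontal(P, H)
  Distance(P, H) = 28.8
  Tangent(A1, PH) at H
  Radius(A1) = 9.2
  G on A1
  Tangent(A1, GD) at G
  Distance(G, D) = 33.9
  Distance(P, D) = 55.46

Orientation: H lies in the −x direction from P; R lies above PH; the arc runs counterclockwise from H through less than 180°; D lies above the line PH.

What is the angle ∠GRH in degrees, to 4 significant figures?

113.4°

P is at the origin; PH is horizontal with |PH| = 28.8 and H on the −x side, so H = (-28.80, 0.000). A1 meets PH tangentially, so RH is at right angles to PH, so R = H + (0, 9.2) = (-28.80, 9.200). Since RG ⟂ GD (tangency), |RD| = √(9.2² + 33.9²) = 35.13 regardless of where G sits on A1. So D lies on both circle(P, 55.46) and circle(R, 35.13); the above-PH intersection is D = (-33.80, 43.97). G is the foot of the tangent from D: G = (-20.35, 12.85).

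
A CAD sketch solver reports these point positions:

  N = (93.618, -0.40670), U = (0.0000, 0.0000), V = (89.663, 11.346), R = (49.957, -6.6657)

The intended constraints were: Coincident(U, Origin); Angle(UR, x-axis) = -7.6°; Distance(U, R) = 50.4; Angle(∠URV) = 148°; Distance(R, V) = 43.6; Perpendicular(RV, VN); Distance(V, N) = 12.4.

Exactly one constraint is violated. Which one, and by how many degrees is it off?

Perpendicular(RV, VN) — off by 5.80°.

U = (0.00, 0.00) ✓; UR at -7.600° ✓; |UR| = 50.40 ✓; ∠URV = 148.0° ✓; |RV| = 43.60 ✓; ∠(RV, VN) = 95.80° ✗; |VN| = 12.40 ✓.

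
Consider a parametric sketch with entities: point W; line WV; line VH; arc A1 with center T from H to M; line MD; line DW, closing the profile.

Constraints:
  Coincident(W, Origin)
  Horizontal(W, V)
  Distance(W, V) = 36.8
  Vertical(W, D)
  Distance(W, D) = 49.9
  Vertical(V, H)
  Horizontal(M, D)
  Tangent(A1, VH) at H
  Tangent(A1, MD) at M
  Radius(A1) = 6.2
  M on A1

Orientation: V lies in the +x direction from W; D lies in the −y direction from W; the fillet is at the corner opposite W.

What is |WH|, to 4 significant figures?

57.13

The virtual corner opposite W is at (36.80, -49.90). The tangent condition forces TH to be normal to VH and tangency of A1 to MD means the radius TM is perpendicular to MD, with radius 6.2, so the center T sits 6.2 in from both sides at T = (30.60, -43.70). That places the tangent points at H = (36.80, -43.70) on VH and M = (30.60, -49.90) on MD. Then |WH| = |H − W| = 57.13.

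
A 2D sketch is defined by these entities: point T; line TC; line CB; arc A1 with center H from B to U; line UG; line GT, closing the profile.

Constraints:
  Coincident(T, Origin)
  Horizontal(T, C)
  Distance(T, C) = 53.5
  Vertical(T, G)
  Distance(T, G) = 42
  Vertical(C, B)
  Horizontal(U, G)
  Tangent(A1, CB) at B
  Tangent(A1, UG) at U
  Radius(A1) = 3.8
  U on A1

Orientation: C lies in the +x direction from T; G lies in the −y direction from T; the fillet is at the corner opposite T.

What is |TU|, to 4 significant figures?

65.07

The virtual corner opposite T is at (53.50, -42.00). The tangent condition forces HB to be normal to CB and since A1 is tangent to UG there, HU ⟂ UG, with radius 3.8, so the center H sits 3.8 in from both sides at H = (49.70, -38.20). That places the tangent points at B = (53.50, -38.20) on CB and U = (49.70, -42.00) on UG. Then |TU| = |U − T| = 65.07.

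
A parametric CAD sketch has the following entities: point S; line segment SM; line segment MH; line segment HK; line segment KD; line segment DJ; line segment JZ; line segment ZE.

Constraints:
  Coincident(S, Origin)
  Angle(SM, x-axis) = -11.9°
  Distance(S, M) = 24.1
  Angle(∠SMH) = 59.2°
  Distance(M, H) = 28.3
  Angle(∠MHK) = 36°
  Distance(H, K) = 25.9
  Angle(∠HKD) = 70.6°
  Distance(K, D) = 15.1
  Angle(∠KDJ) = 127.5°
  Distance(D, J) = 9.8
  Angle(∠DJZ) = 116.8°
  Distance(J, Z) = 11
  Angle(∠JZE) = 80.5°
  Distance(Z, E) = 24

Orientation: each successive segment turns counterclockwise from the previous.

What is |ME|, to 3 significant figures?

21.0

S is at the origin; SM runs at -11.9° with length 24.1, so M = (23.6, -4.97). ∠SMH = 59.2° gives MH at 109° from the x-axis; with |MH| = 28.3, H = (14.4, 21.8). ∠MHK = 36.0° gives HK at -107° from the x-axis; with |HK| = 25.9, K = (6.80, -2.95). ∠HKD = 70.6° gives KD at 2.30° from the x-axis; with |KD| = 15.1, D = (21.9, -2.34). ∠KDJ = 127.5° gives DJ at 54.8° from the x-axis; with |DJ| = 9.8, J = (27.5, 5.66). ∠DJZ = 116.8° gives JZ at 118° from the x-axis; with |JZ| = 11.0, Z = (22.4, 15.4). ∠JZE = 80.5° gives ZE at -142° from the x-axis; with |ZE| = 24.0, E = (3.33, 0.766). Then |ME| = |E − M| = 21.0.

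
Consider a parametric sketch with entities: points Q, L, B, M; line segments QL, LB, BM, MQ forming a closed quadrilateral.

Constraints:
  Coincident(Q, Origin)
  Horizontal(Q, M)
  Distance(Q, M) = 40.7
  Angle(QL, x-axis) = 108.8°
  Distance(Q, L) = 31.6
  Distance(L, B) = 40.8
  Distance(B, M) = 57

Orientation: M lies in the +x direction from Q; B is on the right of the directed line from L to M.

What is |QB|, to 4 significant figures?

18.60

Checks: |LB| = 40.80 ✓; |BM| = 57.00 ✓.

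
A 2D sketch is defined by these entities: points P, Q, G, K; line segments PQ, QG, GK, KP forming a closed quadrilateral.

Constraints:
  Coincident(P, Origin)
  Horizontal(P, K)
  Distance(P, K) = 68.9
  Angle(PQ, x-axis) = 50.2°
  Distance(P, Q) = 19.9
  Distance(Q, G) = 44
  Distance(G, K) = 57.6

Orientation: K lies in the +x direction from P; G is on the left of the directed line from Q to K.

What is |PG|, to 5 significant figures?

63.895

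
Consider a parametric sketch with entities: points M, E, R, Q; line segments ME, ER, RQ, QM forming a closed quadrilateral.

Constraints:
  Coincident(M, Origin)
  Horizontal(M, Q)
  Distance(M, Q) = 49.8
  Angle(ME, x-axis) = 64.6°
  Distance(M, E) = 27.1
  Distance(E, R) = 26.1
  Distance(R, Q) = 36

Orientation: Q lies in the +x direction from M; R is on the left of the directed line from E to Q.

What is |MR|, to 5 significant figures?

49.188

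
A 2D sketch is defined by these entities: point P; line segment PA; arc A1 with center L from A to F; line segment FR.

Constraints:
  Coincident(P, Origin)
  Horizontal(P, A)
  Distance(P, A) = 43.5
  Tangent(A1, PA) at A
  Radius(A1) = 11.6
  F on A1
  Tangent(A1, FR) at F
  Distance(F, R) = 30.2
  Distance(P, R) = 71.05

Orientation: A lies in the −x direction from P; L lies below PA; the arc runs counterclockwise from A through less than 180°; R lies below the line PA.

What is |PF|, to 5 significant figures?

55.965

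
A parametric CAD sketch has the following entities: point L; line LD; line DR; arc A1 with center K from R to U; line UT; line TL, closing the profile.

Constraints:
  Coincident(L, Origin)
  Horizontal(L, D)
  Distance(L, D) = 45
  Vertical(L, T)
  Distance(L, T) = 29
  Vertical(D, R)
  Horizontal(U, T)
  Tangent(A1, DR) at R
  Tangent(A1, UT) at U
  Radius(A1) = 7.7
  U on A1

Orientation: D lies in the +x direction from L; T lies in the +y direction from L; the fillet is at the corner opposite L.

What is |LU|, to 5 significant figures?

47.247

L is at the origin; LD is horizontal with |LD| = 45.0 and D on the +x side, so D = (45.000, 0.0000). L and T share the same x with |LT| = 29.0 and T on the +y side, so T = (0.0000, 29.000). The virtual corner opposite L is at (45.000, 29.000). Tangency of A1 to DR means the radius KR is perpendicular to DR and A1 meets UT tangentially, so KU is at right angles to UT, with radius 7.7, so the center K sits 7.7 in from both sides at K = (37.300, 21.300). That places the tangent points at R = (45.000, 21.300) on DR and U = (37.300, 29.000) on UT. Then |LU| = |U − L| = 47.247.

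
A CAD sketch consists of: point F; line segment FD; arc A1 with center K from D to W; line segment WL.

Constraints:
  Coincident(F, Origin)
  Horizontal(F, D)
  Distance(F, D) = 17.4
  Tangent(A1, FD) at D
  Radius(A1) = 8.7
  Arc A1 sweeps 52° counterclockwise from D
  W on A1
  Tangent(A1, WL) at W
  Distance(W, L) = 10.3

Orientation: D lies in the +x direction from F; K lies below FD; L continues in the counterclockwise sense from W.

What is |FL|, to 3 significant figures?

12.2

F is at the origin; F and D share the same y with |FD| = 17.4 and D on the +x side, so D = (17.4, 0.00). Since A1 is tangent to FD there, KD ⟂ FD, so K = D + (0, -8.7) = (17.4, -8.70). On A1, D sits at bearing 90° from K; a 52° counterclockwise sweep puts W at bearing 142°, so W = K + 8.7·(cos 142°, sin 142°) = (10.5, -3.34). The tangent condition forces KW to be normal to WL, so WL runs along (−sin 142°, cos 142°); with |WL| = 10.3, L = (4.20, -11.5). Then |FL| = |L − F| = 12.2.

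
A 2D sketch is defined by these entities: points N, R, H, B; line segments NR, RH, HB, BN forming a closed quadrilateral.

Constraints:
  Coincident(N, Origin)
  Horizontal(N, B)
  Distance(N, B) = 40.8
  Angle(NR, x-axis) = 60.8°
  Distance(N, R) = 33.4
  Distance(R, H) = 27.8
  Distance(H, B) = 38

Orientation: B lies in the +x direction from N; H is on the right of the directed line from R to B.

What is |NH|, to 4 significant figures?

5.618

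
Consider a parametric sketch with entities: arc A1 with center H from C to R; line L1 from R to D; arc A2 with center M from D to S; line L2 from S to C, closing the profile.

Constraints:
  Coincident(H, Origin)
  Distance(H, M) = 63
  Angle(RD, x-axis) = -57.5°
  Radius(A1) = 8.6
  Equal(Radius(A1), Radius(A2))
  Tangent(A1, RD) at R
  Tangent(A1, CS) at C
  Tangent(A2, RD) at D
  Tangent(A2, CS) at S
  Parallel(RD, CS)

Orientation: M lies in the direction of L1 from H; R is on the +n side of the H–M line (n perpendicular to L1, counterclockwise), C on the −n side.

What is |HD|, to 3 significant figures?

63.6

Tangency of A1 to both parallel lines with radius 8.6 puts R and C at H ± 8.6·n: R = (7.25, 4.62), C = (-7.25, -4.62). Equal radii place D and S the same way about M: D = M + 8.6·n = (41.1, -48.5), S = M − 8.6·n = (26.6, -57.8). Then |HD| = |D − H| = 63.6.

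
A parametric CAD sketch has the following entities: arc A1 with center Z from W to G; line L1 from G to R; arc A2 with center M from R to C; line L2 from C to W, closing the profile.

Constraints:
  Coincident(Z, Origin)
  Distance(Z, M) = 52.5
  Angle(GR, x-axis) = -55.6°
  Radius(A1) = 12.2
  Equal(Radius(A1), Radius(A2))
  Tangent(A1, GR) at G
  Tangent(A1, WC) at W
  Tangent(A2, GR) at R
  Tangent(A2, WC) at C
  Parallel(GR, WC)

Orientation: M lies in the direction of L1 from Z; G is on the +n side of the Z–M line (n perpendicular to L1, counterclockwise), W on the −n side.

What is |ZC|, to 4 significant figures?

53.90

The slot axis is L1's direction at -55.6°, so u = (cos -55.6°, sin -55.6°) = (0.5650, -0.8251) and n = (−sin -55.6°, cos -55.6°) = (0.8251, 0.5650). Z is at the origin and M lies 52.5 along u from Z, so M = 52.5·u = (29.66, -43.32). Tangency of A1 to both parallel lines with radius 12.2 puts G and W at Z ± 12.2·n: G = (10.07, 6.893), W = (-10.07, -6.893). Equal radii place R and C the same way about M: R = M + 12.2·n = (39.73, -36.43), C = M − 12.2·n = (19.59, -50.21). Then |ZC| = |C − Z| = 53.90.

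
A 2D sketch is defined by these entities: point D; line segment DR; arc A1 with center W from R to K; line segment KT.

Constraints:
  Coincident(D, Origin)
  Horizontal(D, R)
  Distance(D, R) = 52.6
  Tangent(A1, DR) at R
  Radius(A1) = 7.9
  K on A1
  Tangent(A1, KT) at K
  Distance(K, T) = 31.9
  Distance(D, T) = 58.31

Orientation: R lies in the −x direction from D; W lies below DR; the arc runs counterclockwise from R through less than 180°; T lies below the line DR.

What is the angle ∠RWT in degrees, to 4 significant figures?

163.1°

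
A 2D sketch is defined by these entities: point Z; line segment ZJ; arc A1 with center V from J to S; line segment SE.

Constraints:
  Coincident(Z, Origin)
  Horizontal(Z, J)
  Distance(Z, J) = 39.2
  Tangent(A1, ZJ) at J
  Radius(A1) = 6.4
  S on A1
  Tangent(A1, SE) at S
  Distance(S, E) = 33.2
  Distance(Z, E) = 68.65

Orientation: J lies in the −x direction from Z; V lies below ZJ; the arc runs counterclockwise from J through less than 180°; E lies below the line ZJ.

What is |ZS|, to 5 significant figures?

44.998

Z is at the origin; ZJ is horizontal with |ZJ| = 39.2 and J on the −x side, so J = (-39.200, 0.0000). The tangent condition forces VJ to be normal to ZJ, so V = J + (0, -6.4) = (-39.200, -6.4000). Since VS ⟂ SE (tangency), |VE| = √(6.4² + 33.2²) = 33.811 regardless of where S sits on A1. So E lies on both circle(Z, 68.65) and circle(V, 33.811); the below-ZJ intersection is E = (-60.294, -32.824). S is the foot of the tangent from E: S = (-44.867, -3.4261).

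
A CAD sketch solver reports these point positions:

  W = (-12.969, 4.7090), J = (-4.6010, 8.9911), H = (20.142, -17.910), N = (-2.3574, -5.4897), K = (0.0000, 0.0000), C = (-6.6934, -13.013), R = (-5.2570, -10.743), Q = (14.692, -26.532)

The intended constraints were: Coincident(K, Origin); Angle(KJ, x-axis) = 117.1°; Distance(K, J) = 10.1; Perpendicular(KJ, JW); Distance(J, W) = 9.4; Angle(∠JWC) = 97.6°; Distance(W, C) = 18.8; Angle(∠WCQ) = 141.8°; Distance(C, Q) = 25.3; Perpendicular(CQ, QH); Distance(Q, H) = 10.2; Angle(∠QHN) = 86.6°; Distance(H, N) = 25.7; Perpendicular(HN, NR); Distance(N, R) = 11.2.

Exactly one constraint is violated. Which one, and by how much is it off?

Distance(N, R) = 11.2 — off by 5.20.

K = (0.00, 0.00) ✓; KJ at 117.1° ✓; |KJ| = 10.10 ✓; ∠(KJ, JW) = 90.00° ✓; |JW| = 9.400 ✓; ∠JWC = 97.60° ✓; |WC| = 18.80 ✓; ∠WCQ = 141.8° ✓; |CQ| = 25.30 ✓; ∠(CQ, QH) = 90.00° ✓; |QH| = 10.20 ✓; ∠QHN = 86.60° ✓; |HN| = 25.70 ✓; ∠(HN, NR) = 90.00° ✓; |NR| = 6.000 ✗.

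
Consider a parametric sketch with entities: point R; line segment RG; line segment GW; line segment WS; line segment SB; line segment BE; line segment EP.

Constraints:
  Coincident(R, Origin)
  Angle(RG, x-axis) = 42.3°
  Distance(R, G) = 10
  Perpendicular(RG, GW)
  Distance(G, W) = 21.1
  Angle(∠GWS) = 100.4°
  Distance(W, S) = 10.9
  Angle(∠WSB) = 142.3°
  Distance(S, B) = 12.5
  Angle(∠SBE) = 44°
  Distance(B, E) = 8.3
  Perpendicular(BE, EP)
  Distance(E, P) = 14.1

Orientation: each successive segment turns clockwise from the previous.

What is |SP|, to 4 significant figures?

5.461

∠SBE = 44.0° gives BE at 59.00° from the x-axis; with |BE| = 8.3, E = (7.192, -13.67). BE ⟂ EP, so EP runs at -31.00°; with |EP| = 14.1, P = (19.28, -20.93). Then |SP| = |P − S| = 5.461.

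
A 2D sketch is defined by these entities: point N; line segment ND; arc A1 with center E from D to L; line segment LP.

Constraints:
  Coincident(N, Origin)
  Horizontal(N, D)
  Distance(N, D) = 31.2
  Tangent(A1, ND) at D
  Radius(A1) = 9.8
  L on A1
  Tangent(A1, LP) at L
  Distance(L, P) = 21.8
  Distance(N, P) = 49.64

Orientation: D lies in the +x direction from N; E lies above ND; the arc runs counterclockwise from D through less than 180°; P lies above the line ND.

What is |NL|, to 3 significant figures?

42.4

Checks: |EL| = 9.800 ✓; ∠(EL, LP) = 90.00° ✓; |LP| = 21.80 ✓; |NP| = 49.64 ✓.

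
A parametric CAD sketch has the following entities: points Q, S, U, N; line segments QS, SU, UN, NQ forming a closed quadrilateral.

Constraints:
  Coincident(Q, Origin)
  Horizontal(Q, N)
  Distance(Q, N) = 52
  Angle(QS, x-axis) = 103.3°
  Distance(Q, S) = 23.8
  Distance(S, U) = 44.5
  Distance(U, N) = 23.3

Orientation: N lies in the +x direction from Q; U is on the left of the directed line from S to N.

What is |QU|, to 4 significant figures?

43.35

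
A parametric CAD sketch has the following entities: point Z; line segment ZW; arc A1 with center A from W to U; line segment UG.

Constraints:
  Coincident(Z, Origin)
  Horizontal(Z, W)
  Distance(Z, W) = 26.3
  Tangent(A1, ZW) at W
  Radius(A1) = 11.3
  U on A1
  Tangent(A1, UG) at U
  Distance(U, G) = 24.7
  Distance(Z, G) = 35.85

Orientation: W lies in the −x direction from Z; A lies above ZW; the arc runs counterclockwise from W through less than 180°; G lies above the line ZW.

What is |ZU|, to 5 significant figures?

17.911

Z is at the origin; ZW is horizontal with |ZW| = 26.3 and W on the −x side, so W = (-26.300, 0.0000). Since A1 is tangent to ZW there, AW ⟂ ZW, so A = W + (0, 11.3) = (-26.300, 11.300). Since AU ⟂ UG (tangency), |AG| = √(11.3² + 24.7²) = 27.162 regardless of where U sits on A1. So G lies on both circle(Z, 35.85) and circle(A, 27.162); the above-ZW intersection is G = (-11.378, 33.996). U is the foot of the tangent from G: U = (-15.131, 9.5831).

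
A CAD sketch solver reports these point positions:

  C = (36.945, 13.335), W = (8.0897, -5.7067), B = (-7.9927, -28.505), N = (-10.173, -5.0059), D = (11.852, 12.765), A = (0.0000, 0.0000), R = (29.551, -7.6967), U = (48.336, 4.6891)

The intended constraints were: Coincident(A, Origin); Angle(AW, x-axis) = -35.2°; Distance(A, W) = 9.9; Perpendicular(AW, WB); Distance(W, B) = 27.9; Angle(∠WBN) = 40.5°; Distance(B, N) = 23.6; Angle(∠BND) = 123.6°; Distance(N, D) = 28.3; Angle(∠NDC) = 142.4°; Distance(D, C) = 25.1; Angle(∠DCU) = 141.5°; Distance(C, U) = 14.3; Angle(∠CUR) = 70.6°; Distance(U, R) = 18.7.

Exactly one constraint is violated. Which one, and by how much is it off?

Distance(U, R) = 18.7 — off by 3.80.

A = (0.00, 0.00) ✓; AW at -35.20° ✓; |AW| = 9.900 ✓; ∠(AW, WB) = 90.00° ✓; |WB| = 27.90 ✓; ∠WBN = 40.50° ✓; |BN| = 23.60 ✓; ∠BND = 123.6° ✓; |ND| = 28.30 ✓; ∠NDC = 142.4° ✓; |DC| = 25.10 ✓; ∠DCU = 141.5° ✓; |CU| = 14.30 ✓; ∠CUR = 70.60° ✓; |UR| = 22.50 ✗.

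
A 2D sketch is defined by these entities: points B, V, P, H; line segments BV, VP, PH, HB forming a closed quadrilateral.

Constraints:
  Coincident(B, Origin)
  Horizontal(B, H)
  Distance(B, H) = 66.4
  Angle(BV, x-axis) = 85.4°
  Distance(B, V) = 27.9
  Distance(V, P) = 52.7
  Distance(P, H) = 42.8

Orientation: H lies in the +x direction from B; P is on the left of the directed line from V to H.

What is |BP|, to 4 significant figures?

67.11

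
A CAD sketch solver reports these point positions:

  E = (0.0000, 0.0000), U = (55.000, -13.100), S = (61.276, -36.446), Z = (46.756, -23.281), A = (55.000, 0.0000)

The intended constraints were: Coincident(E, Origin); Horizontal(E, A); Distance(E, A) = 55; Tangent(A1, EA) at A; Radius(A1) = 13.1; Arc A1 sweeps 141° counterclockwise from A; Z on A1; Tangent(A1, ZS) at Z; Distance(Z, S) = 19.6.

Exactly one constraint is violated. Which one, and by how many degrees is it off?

Tangent(A1, ZS) at Z — off by 3.20°.

E = (0.00, 0.00) ✓; E.y = 0.00, A.y = 0.00 ✓; |EA| = 55.00 ✓; ∠(UA, AE) = 90.00° ✓; |UA| = 13.10 ✓; bearing(U→Z) − bearing(U→A) = 141.0° ✓; |UZ| = 13.10 ✓; ∠(UZ, ZS) = 93.20° ✗; |ZS| = 19.60 ✓.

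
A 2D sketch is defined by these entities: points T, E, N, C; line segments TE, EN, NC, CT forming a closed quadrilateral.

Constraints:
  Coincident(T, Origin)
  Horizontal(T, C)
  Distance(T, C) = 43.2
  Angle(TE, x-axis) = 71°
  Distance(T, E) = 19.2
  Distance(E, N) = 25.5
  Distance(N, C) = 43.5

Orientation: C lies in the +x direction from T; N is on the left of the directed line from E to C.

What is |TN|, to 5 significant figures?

44.059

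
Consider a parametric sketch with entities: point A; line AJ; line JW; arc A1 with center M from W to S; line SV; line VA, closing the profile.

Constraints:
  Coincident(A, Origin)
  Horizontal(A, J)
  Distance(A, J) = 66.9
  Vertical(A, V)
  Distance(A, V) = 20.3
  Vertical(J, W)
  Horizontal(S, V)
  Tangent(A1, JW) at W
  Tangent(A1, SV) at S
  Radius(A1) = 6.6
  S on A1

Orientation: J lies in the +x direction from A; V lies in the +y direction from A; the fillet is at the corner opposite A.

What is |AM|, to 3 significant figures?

61.8

A is at the origin; AJ is horizontal with |AJ| = 66.9 and J on the +x side, so J = (66.9, 0.00). AV is vertical with |AV| = 20.3 and V on the +y side, so V = (0.00, 20.3). The virtual corner opposite A is at (66.9, 20.3). Tangency of A1 to JW means the radius MW is perpendicular to JW and the tangent condition forces MS to be normal to SV, with radius 6.6, so the center M sits 6.6 in from both sides at M = (60.3, 13.7). Then |AM| = |M − A| = 61.8.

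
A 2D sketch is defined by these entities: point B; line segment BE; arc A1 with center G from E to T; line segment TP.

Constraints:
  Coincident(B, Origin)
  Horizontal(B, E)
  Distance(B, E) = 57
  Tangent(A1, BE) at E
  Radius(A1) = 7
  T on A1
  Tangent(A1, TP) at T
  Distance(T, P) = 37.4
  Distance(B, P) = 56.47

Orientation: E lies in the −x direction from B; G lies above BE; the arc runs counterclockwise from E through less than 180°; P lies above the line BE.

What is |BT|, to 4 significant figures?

50.56

B is at the origin; BE is horizontal with |BE| = 57.0 and E on the −x side, so E = (-57.00, 0.000). A1 meets BE tangentially, so GE is at right angles to BE, so G = E + (0, 7) = (-57.00, 7.000). Since GT ⟂ TP (tangency), |GP| = √(7.0² + 37.4²) = 38.05 regardless of where T sits on A1. So P lies on both circle(B, 56.47) and circle(G, 38.05); the above-BE intersection is P = (-39.21, 40.64). T is the foot of the tangent from P: T = (-50.32, 4.922).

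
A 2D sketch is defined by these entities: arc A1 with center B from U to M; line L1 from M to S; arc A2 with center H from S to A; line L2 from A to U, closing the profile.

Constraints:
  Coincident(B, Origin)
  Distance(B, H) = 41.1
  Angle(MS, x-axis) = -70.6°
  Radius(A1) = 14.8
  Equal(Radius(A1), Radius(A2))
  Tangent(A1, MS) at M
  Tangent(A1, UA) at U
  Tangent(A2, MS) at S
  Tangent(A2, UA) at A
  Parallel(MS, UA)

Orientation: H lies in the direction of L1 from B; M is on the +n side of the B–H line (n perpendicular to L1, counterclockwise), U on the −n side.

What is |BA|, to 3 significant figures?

43.7

Tangency of A1 to both parallel lines with radius 14.8 puts M and U at B ± 14.8·n: M = (14.0, 4.92), U = (-14.0, -4.92). Equal radii place S and A the same way about H: S = H + 14.8·n = (27.6, -33.9), A = H − 14.8·n = (-0.308, -43.7). Then |BA| = |A − B| = 43.7.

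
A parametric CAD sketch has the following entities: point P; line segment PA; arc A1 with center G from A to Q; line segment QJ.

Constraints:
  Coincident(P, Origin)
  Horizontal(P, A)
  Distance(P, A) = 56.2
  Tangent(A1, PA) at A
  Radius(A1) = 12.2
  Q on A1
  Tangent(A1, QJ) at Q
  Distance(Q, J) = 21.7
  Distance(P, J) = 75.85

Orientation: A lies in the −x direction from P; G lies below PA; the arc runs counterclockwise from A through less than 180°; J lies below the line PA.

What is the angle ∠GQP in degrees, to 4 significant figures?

8.488°

Checks: |GQ| = 12.20 ✓; ∠(GQ, QJ) = 90.00° ✓; |QJ| = 21.70 ✓; |PJ| = 75.85 ✓.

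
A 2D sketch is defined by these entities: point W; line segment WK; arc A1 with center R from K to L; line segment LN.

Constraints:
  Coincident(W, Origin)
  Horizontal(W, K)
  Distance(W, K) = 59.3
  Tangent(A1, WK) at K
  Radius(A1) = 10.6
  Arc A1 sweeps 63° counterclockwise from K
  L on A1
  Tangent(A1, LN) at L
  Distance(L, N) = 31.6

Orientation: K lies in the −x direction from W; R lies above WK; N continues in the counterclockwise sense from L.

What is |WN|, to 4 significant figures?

49.12

W is at the origin; WK is horizontal with |WK| = 59.3 and K on the −x side, so K = (-59.30, 0.000). A1 meets WK tangentially, so RK is at right angles to WK, so R = K + (0, 10.6) = (-59.30, 10.60). On A1, K sits at bearing -90° from R; a 63° counterclockwise sweep puts L at bearing -27°, so L = R + 10.6·(cos -27°, sin -27°) = (-49.86, 5.788). The tangent condition forces RL to be normal to LN, so LN runs along (−sin -27°, cos -27°); with |LN| = 31.6, N = (-35.51, 33.94). Then |WN| = |N − W| = 49.12.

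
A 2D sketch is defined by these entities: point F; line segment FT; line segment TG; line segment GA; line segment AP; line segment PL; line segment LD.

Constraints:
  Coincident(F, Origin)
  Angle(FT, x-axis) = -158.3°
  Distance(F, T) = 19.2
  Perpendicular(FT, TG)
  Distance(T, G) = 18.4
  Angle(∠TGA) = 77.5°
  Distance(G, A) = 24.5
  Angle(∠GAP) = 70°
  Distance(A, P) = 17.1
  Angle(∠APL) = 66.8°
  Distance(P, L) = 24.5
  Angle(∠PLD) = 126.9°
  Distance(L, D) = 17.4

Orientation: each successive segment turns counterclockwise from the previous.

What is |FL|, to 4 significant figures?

26.30

∠GAP = 70.0° gives AP at 144.2° from the x-axis; with |AP| = 17.1, P = (-4.642, -0.4214). ∠APL = 66.8° gives PL at -102.6° from the x-axis; with |PL| = 24.5, L = (-9.986, -24.33). Then |FL| = |L − F| = 26.30.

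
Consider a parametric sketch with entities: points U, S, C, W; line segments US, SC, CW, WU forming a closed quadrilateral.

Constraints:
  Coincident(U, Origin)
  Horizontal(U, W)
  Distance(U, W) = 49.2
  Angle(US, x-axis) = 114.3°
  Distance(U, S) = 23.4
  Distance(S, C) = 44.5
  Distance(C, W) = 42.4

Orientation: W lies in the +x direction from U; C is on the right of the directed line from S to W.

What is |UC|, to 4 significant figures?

21.17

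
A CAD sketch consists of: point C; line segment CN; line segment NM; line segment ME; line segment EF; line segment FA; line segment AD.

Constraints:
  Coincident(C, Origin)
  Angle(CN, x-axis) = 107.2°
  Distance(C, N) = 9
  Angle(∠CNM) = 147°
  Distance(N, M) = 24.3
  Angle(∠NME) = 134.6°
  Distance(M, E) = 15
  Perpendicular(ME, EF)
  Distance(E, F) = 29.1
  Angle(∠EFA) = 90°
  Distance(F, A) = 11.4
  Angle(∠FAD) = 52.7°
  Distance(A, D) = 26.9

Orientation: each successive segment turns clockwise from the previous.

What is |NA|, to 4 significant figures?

23.79

C is at the origin; CN runs at 107.2° with length 9.0, so N = (-2.661, 8.598). ∠CNM = 147.0° gives NM at 74.20° from the x-axis; with |NM| = 24.3, M = (3.955, 31.98). ∠NME = 134.6° gives ME at 28.80° from the x-axis; with |ME| = 15.0, E = (17.10, 39.21). ME ⟂ EF, so EF runs at -61.20°; with |EF| = 29.1, F = (31.12, 13.71). ∠EFA = 90.0° gives FA at -151.2° from the x-axis; with |FA| = 11.4, A = (21.13, 8.213). Then |NA| = |A − N| = 23.79.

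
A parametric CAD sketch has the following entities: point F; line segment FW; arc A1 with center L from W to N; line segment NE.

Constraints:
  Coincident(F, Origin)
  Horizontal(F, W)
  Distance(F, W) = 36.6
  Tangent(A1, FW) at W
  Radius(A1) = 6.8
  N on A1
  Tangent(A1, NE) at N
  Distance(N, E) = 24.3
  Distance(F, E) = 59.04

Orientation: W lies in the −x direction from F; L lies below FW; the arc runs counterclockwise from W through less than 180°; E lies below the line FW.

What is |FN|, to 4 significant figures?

42.94

Checks: |LN| = 6.800 ✓; ∠(LN, NE) = 90.00° ✓; |NE| = 24.30 ✓; |FE| = 59.04 ✓.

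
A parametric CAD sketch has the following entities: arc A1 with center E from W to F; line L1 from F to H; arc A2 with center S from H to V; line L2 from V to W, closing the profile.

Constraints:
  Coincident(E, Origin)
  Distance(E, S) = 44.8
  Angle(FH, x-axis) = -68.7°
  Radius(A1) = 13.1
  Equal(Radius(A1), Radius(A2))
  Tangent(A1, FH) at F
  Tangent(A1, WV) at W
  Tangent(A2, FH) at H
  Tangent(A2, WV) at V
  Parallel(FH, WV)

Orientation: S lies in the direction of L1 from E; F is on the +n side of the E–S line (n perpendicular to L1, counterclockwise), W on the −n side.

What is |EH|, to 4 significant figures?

46.68

Tangency of A1 to both parallel lines with radius 13.1 puts F and W at E ± 13.1·n: F = (12.21, 4.759), W = (-12.21, -4.759). Equal radii place H and V the same way about S: H = S + 13.1·n = (28.48, -36.98), V = S − 13.1·n = (4.069, -46.50). Then |EH| = |H − E| = 46.68.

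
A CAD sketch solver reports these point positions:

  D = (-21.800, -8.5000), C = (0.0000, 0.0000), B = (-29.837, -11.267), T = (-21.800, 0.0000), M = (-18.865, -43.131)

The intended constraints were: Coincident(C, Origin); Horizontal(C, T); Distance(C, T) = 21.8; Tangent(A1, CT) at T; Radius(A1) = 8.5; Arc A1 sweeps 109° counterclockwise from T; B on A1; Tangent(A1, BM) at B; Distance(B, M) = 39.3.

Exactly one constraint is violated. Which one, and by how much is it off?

Distance(B, M) = 39.3 — off by 5.60.

C = (0.00, 0.00) ✓; C.y = 0.00, T.y = 0.00 ✓; |CT| = 21.80 ✓; ∠(DT, TC) = 90.00° ✓; |DT| = 8.500 ✓; bearing(D→B) − bearing(D→T) = 109.0° ✓; |DB| = 8.500 ✓; ∠(DB, BM) = 90.00° ✓; |BM| = 33.70 ✗.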